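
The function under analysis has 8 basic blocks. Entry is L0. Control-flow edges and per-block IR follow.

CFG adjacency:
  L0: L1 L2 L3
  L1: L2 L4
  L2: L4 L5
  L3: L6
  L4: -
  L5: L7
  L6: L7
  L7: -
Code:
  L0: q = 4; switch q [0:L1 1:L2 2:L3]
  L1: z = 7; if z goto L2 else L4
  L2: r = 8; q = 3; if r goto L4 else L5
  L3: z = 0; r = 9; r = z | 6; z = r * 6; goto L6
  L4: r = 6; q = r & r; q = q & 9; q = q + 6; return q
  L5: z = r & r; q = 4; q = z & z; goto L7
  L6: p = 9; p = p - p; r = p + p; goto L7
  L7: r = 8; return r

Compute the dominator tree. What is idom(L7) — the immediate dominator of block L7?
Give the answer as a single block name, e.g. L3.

idom tree: L1←L0 L2←L0 L3←L0 L4←L0 L5←L2 L6←L3 L7←L0
Dom∩ at merges:
  L2: preds {L0,L1}: {L0} ∩ {L0,L1} = {L0}; idom=L0
  L4: preds {L1,L2}: {L0,L1} ∩ {L0,L2} = {L0}; idom=L0
  L7: preds {L5,L6}: {L0,L2,L5} ∩ {L0,L3,L6} = {L0}; idom=L0

idom(L7) = L0

Answer: L0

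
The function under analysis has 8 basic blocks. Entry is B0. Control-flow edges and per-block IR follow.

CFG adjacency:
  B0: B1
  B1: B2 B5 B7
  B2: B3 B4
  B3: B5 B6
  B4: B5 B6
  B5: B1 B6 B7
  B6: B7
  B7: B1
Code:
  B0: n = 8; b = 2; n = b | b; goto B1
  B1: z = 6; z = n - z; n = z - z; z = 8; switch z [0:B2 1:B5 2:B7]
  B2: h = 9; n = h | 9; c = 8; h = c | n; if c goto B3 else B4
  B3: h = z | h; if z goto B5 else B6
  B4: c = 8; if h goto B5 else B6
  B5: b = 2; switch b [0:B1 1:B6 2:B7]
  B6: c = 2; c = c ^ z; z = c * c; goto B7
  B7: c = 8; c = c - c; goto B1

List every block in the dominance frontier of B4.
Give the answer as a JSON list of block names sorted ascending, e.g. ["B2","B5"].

idom tree: B1←B0 B2←B1 B3←B2 B4←B2 B5←B1 B6←B1 B7←B1
Join-block Dom:
  B1: preds {B0,B5,B7}: {B0} ∩ {B0,B1,B5} ∩ {B0,B1,B7} = {B0}; idom=B0
  B5: preds {B1,B3,B4}: {B0,B1} ∩ {B0,B1,B2,B3} ∩ {B0,B1,B2,B4} = {B0,B1}; idom=B1
  B6: preds {B3,B4,B5}: {B0,B1,B2,B3} ∩ {B0,B1,B2,B4} ∩ {B0,B1,B5} = {B0,B1}; idom=B1
  B7: preds {B1,B5,B6}: {B0,B1} ∩ {B0,B1,B5} ∩ {B0,B1,B6} = {B0,B1}; idom=B1

DF derivation:
  join B1 pred B0: · stop@B0
  join B1 pred B5: B5→B1 stop@B0
  join B1 pred B7: B7→B1 stop@B0
  join B5 pred B1: · stop@B1
  join B5 pred B3: B3→B2 stop@B1
  join B5 pred B4: B4→B2 stop@B1
  join B6 pred B3: B3→B2 stop@B1
  join B6 pred B4: B4→B2 stop@B1
  join B6 pred B5: B5 stop@B1
  join B7 pred B1: · stop@B1
  join B7 pred B5: B5 stop@B1
  join B7 pred B6: B6 stop@B1
  B0 → ∅
  B1 → {B1}
  B2 → {B5,B6}
  B3 → {B5,B6}
  B4 → {B5,B6}
  B5 → {B1,B6,B7}
  B6 → {B7}
  B7 → {B1}

DF(B4) = ["B5", "B6"]

Answer: ["B5", "B6"]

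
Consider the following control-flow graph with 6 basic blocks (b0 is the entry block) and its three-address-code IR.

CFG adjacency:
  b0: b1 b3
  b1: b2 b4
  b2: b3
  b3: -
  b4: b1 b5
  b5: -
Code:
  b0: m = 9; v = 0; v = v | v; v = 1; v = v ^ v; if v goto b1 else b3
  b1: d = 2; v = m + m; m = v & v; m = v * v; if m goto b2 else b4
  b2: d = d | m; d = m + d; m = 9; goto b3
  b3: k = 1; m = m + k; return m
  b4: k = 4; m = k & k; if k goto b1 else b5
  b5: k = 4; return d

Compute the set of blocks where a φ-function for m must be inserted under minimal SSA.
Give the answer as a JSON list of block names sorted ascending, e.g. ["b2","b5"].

idom tree: b1←b0 b2←b1 b3←b0 b4←b1 b5←b4
Dom∩ at merges:
  b1: preds {b0,b4}: {b0} ∩ {b0,b1,b4} = {b0}; idom=b0
  b3: preds {b0,b2}: {b0} ∩ {b0,b1,b2} = {b0}; idom=b0

DF walk-up:
  join b1 pred b0: · stop@b0
  join b1 pred b4: b4→b1 stop@b0
  join b3 pred b0: · stop@b0
  join b3 pred b2: b2→b1 stop@b0
  b0 → ∅
  b1 → {b1,b3}
  b2 → {b3}
  b3 → ∅
  b4 → {b1}
  b5 → ∅

φ for m: defs {b0,b1,b2,b3,b4}
  DF⁺ = {b1,b3}

Answer: ["b1", "b3"]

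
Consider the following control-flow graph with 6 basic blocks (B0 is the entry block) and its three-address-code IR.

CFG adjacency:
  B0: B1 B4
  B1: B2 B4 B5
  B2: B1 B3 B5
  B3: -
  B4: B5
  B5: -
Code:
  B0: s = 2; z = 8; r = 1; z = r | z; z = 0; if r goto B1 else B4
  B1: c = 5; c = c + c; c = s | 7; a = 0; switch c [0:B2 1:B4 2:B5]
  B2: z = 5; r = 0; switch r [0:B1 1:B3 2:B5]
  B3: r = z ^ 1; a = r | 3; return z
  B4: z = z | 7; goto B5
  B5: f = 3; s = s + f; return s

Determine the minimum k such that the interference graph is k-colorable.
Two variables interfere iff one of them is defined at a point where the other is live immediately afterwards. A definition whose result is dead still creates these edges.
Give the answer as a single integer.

Answer: 4

Working:
Per-block:
  B0 def {r,s,z} use ∅
  B1 def {a,c} use {s}
  B2 def {r,z} use ∅
  B3 def {a,r} use {z}
  B4 def {z} use {z}
  B5 def {f,s} use {s}

Live sets:
  live B0: ∅→{s,z}
  live B1: {s,z}→{s,z}
  live B2: {s}→{s,z}
  live B3: {z}→∅
  live B4: {s,z}→{s}
  live B5: {s}→∅

Interfere edges:
  a↔{c,s,z}
  c↔{a,s,z}
  f↔{s}
  r↔{s,z}
  s↔{a,c,f,r,z}
  z↔{a,c,r,s}

Colouring:
  {a,c,s,z} pairwise interfere (4-clique) ⇒ χ ≥ 4
  4-colouring: c0={s}  c1={f,z}  c2={a,r}  c3={c}
  χ = 4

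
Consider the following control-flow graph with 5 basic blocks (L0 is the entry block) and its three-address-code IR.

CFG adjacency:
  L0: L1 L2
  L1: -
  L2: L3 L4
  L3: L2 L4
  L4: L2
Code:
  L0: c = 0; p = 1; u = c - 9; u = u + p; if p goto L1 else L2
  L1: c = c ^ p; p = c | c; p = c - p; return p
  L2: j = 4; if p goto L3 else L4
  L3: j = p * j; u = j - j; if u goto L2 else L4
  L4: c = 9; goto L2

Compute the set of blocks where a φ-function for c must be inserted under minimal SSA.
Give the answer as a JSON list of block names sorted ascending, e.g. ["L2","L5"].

Answer: ["L2"]

Derivation:
idom tree: L1←L0 L2←L0 L3←L2 L4←L2
Dom∩ at merges:
  L2: preds {L0,L3,L4}: {L0} ∩ {L0,L2,L3} ∩ {L0,L2,L4} = {L0}; idom=L0
  L4: preds {L2,L3}: {L0,L2} ∩ {L0,L2,L3} = {L0,L2}; idom=L2

Frontier:
  L2←L0: walk · to L0
  L2←L3: walk L3→L2 to L0
  L2←L4: walk L4→L2 to L0
  L4←L2: walk · to L2
  L4←L3: walk L3 to L2
  DF(L0)=∅
  DF(L1)=∅
  DF(L2)={L2}
  DF(L3)={L2,L4}
  DF(L4)={L2}

φ for c: defs {L0,L1,L4}
  DF⁺ = {L2}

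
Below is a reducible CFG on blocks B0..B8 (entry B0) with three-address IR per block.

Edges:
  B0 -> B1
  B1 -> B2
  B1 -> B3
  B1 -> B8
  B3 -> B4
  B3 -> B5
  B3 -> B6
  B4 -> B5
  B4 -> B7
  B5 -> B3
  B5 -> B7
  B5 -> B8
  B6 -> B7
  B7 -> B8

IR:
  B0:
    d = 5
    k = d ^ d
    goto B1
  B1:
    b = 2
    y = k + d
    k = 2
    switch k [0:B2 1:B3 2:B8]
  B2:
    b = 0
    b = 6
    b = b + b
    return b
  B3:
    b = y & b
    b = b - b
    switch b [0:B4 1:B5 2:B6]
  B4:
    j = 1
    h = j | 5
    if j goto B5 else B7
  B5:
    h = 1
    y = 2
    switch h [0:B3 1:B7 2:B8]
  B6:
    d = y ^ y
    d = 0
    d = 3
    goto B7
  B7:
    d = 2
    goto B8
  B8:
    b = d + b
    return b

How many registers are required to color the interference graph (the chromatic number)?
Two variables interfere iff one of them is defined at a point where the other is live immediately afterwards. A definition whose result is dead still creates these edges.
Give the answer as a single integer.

def/use:
  B0: {d,k} / ∅
  B1: {b,k,y} / {d,k}
  B2: {b} / ∅
  B3: {b} / {b,y}
  B4: {h,j} / ∅
  B5: {h,y} / ∅
  B6: {d} / {y}
  B7: {d} / ∅
  B8: {b} / {b,d}

Backward fixpoint:
  B0 li=∅ lo={d,k}
  B1 li={d,k} lo={b,d,y}
  B2 li=∅ lo=∅
  B3 li={b,d,y} lo={b,d,y}
  B4 li={b,d} lo={b,d}
  B5 li={b,d} lo={b,d,y}
  B6 li={b,y} lo={b}
  B7 li={b} lo={b,d}
  B8 li={b,d} lo=∅

Interference:
  b: {d,h,j,k,y}
  d: {b,h,j,k,y}
  h: {b,d,j,y}
  j: {b,d,h}
  k: {b,d,y}
  y: {b,d,h,k}

Colouring:
  lower bound: {b,d,h,j} mutually conflict ⇒ χ ≥ 4
  4-colouring: R0={b}  R1={d}  R2={h,k}  R3={j,y}
  χ = 4

Answer: 4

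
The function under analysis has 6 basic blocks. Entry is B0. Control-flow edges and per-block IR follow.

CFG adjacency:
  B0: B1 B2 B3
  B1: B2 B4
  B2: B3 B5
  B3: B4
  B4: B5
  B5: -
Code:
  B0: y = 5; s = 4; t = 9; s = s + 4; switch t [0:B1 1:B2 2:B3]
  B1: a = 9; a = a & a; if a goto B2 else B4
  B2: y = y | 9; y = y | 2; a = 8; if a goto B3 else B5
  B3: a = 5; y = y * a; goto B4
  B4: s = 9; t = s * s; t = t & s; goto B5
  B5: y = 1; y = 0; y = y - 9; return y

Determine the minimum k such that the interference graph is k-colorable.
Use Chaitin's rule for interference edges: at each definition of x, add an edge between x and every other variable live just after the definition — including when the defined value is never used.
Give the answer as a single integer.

Per-block:
  B0: {s,t,y} / ∅
  B1: {a} / ∅
  B2: {a,y} / {y}
  B3: {a,y} / {y}
  B4: {s,t} / ∅
  B5: {y} / ∅

Backward fixpoint:
  live B0: ∅→{y}
  live B1: {y}→{y}
  live B2: {y}→{y}
  live B3: {y}→∅
  live B4: ∅→∅
  live B5: ∅→∅

Conflict graph:
  a↔{y}
  s↔{t,y}
  t↔{s,y}
  y↔{a,s,t}

Chromatic number:
  {s,t,y} pairwise interfere (3-clique) ⇒ χ ≥ 3
  assign a→r1 s→r1 t→r2 y→r0 — no edge inside a register ⇒ χ ≤ 3
  χ = 3

Answer: 3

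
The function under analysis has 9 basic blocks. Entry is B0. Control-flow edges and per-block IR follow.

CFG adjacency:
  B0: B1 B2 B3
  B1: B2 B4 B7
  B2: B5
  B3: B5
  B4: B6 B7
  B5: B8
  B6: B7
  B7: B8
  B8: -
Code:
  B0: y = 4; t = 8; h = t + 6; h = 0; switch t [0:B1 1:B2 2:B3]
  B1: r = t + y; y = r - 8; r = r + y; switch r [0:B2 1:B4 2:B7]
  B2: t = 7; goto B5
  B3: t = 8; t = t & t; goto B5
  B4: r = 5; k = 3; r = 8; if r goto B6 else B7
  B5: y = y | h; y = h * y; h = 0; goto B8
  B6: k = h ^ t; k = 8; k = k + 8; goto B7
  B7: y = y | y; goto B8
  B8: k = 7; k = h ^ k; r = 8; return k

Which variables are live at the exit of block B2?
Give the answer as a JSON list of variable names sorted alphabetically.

Answer: ["h", "y"]

Derivation:
Block summaries:
  B0 def {h,t,y} use ∅
  B1 def {r,y} use {t,y}
  B2 def {t} use ∅
  B3 def {t} use ∅
  B4 def {k,r} use ∅
  B5 def {h,y} use {h,y}
  B6 def {k} use {h,t}
  B7 def {y} use {y}
  B8 def {k,r} use {h}

Live sets:
  live B0: ∅→{h,t,y}
  live B1: {h,t,y}→{h,t,y}
  live B2: {h,y}→{h,y}
  live B3: {h,y}→{h,y}
  live B4: {h,t,y}→{h,t,y}
  live B5: {h,y}→{h}
  live B6: {h,t,y}→{h,y}
  live B7: {h,y}→{h}
  live B8: {h}→∅

live-out(B2) = ["h", "y"]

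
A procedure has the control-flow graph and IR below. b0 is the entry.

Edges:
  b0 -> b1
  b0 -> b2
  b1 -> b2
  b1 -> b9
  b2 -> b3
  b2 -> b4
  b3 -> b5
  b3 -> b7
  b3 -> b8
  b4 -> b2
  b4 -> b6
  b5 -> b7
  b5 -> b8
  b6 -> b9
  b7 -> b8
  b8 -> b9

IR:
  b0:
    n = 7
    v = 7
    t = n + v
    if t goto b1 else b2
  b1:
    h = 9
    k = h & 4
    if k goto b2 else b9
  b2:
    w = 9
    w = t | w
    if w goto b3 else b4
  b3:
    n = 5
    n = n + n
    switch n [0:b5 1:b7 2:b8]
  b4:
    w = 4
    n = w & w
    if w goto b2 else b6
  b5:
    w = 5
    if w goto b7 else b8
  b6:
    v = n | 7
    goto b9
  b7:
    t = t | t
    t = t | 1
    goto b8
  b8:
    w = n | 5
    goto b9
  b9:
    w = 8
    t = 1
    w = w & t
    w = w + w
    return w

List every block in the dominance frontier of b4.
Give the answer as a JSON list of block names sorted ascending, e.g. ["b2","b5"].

Answer: ["b2", "b9"]

Analysis:
idom tree: b1←b0 b2←b0 b3←b2 b4←b2 b5←b3 b6←b4 b7←b3 b8←b3 b9←b0
Dom at joins:
  b2: preds {b0,b1,b4}: {b0} ∩ {b0,b1} ∩ {b0,b2,b4} = {b0}; idom=b0
  b7: preds {b3,b5}: {b0,b2,b3} ∩ {b0,b2,b3,b5} = {b0,b2,b3}; idom=b3
  b8: preds {b3,b5,b7}: {b0,b2,b3} ∩ {b0,b2,b3,b5} ∩ {b0,b2,b3,b7} = {b0,b2,b3}; idom=b3
  b9: preds {b1,b6,b8}: {b0,b1} ∩ {b0,b2,b4,b6} ∩ {b0,b2,b3,b8} = {b0}; idom=b0

DF derivation:
  b2←b0: walk · to b0
  b2←b1: walk b1 to b0
  b2←b4: walk b4→b2 to b0
  b7←b3: walk · to b3
  b7←b5: walk b5 to b3
  b8←b3: walk · to b3
  b8←b5: walk b5 to b3
  b8←b7: walk b7 to b3
  b9←b1: walk b1 to b0
  b9←b6: walk b6→b4→b2 to b0
  b9←b8: walk b8→b3→b2 to b0
  b0 → ∅
  b1 → {b2,b9}
  b2 → {b2,b9}
  b3 → {b9}
  b4 → {b2,b9}
  b5 → {b7,b8}
  b6 → {b9}
  b7 → {b8}
  b8 → {b9}
  b9 → ∅

DF(b4) = ["b2", "b9"]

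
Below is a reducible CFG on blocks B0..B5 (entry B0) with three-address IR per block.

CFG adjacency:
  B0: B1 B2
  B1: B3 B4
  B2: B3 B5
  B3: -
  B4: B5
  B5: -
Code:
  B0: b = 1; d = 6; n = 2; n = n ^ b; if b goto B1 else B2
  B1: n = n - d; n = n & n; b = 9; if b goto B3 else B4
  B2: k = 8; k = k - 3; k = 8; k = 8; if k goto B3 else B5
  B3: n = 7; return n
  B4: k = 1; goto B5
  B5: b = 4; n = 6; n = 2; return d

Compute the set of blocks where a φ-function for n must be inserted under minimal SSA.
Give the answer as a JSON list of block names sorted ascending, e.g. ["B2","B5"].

idom tree: B1←B0 B2←B0 B3←B0 B4←B1 B5←B0
Join-block Dom:
  B3: preds {B1,B2}: {B0,B1} ∩ {B0,B2} = {B0}; idom=B0
  B5: preds {B2,B4}: {B0,B2} ∩ {B0,B1,B4} = {B0}; idom=B0

DF walk-up:
  B3←B1: walk B1 to B0
  B3←B2: walk B2 to B0
  B5←B2: walk B2 to B0
  B5←B4: walk B4→B1 to B0
  B0 → ∅
  B1 → {B3,B5}
  B2 → {B3,B5}
  B3 → ∅
  B4 → {B5}
  B5 → ∅

φ for n: defs {B0,B1,B3,B5}
  DF⁺ = {B3,B5}

Answer: ["B3", "B5"]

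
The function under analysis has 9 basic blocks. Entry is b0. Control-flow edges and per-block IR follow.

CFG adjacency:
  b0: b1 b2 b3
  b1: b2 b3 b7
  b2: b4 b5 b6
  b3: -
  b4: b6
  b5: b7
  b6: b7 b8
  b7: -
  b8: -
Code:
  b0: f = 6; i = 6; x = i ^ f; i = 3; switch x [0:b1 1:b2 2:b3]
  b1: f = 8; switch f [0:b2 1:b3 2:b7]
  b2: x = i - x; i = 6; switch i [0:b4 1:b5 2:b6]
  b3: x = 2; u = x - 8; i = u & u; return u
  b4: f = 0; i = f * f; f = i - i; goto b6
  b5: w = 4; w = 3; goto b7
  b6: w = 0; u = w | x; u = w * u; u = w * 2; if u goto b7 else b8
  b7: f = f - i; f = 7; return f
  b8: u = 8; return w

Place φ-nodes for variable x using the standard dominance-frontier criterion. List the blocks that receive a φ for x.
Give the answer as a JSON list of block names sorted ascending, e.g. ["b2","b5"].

idom tree: b1←b0 b2←b0 b3←b0 b4←b2 b5←b2 b6←b2 b7←b0 b8←b6
Dom at joins:
  b2: preds {b0,b1}: {b0} ∩ {b0,b1} = {b0}; idom=b0
  b3: preds {b0,b1}: {b0} ∩ {b0,b1} = {b0}; idom=b0
  b6: preds {b2,b4}: {b0,b2} ∩ {b0,b2,b4} = {b0,b2}; idom=b2
  b7: preds {b1,b5,b6}: {b0,b1} ∩ {b0,b2,b5} ∩ {b0,b2,b6} = {b0}; idom=b0

DF walk-up:
  b2←b0: walk · to b0
  b2←b1: walk b1 to b0
  b3←b0: walk · to b0
  b3←b1: walk b1 to b0
  b6←b2: walk · to b2
  b6←b4: walk b4 to b2
  b7←b1: walk b1 to b0
  b7←b5: walk b5→b2 to b0
  b7←b6: walk b6→b2 to b0
  b0: DF=∅
  b1: DF={b2,b3,b7}
  b2: DF={b7}
  b3: DF=∅
  b4: DF={b6}
  b5: DF={b7}
  b6: DF={b7}
  b7: DF=∅
  b8: DF=∅

φ for x: defs {b0,b2,b3}
  DF⁺ = {b7}

Answer: ["b7"]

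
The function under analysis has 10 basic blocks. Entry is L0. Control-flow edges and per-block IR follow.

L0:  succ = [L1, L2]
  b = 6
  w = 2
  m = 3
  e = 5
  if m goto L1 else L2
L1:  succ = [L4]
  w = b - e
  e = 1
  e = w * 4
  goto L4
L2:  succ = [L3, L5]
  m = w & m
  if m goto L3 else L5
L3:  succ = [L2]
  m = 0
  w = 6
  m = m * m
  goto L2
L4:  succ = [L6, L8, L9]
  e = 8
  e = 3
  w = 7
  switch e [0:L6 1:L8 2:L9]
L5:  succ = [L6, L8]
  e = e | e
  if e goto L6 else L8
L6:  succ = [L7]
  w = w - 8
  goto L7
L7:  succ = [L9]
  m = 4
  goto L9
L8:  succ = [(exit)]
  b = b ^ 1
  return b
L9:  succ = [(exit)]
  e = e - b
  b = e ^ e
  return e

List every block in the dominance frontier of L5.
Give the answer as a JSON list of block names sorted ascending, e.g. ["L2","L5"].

Answer: ["L6", "L8"]

Analysis:
idom tree: L1←L0 L2←L0 L3←L2 L4←L1 L5←L2 L6←L0 L7←L6 L8←L0 L9←L0
Join-block Dom:
  L2: preds {L0,L3}: {L0} ∩ {L0,L2,L3} = {L0}; idom=L0
  L6: preds {L4,L5}: {L0,L1,L4} ∩ {L0,L2,L5} = {L0}; idom=L0
  L8: preds {L4,L5}: {L0,L1,L4} ∩ {L0,L2,L5} = {L0}; idom=L0
  L9: preds {L4,L7}: {L0,L1,L4} ∩ {L0,L6,L7} = {L0}; idom=L0

Frontier:
  L2←L0: walk · to L0
  L2←L3: walk L3→L2 to L0
  L6←L4: walk L4→L1 to L0
  L6←L5: walk L5→L2 to L0
  L8←L4: walk L4→L1 to L0
  L8←L5: walk L5→L2 to L0
  L9←L4: walk L4→L1 to L0
  L9←L7: walk L7→L6 to L0
  DF(L0)=∅
  DF(L1)={L6,L8,L9}
  DF(L2)={L2,L6,L8}
  DF(L3)={L2}
  DF(L4)={L6,L8,L9}
  DF(L5)={L6,L8}
  DF(L6)={L9}
  DF(L7)={L9}
  DF(L8)=∅
  DF(L9)=∅

DF(L5) = ["L6", "L8"]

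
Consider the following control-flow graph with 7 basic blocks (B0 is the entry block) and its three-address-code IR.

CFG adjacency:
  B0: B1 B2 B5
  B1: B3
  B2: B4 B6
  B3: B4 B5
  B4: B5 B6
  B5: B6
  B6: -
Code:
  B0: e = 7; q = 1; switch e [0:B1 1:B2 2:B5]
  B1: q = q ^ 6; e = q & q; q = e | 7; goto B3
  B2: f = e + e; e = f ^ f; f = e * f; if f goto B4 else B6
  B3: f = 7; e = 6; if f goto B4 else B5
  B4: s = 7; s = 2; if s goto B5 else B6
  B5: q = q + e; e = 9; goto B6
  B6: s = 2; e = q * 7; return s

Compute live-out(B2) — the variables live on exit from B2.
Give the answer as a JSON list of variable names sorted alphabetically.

Block summaries:
  B0: def={e,q} ue=∅
  B1: def={e,q} ue={q}
  B2: def={e,f} ue={e}
  B3: def={e,f} ue=∅
  B4: def={s} ue=∅
  B5: def={e,q} ue={e,q}
  B6: def={e,s} ue={q}

Liveness:
  live B0: ∅→{e,q}
  live B1: {q}→{q}
  live B2: {e,q}→{e,q}
  live B3: {q}→{e,q}
  live B4: {e,q}→{e,q}
  live B5: {e,q}→{q}
  live B6: {q}→∅

live-out(B2) = ["e", "q"]

Answer: ["e", "q"]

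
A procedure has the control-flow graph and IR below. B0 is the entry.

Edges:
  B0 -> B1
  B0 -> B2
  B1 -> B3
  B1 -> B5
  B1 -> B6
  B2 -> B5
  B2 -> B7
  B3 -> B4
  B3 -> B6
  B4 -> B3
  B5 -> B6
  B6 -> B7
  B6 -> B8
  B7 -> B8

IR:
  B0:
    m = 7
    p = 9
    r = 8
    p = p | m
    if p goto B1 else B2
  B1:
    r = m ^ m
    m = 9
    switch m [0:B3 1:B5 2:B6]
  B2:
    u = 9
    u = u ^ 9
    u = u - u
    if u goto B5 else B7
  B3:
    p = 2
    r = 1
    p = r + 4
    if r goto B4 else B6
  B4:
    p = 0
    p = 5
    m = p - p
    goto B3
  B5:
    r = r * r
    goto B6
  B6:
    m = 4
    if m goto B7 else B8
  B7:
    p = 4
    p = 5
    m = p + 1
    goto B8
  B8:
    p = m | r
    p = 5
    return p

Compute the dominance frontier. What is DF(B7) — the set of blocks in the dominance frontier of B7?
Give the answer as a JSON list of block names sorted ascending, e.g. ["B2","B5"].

idom tree: B1←B0 B2←B0 B3←B1 B4←B3 B5←B0 B6←B0 B7←B0 B8←B0
Dom at joins:
  B3: preds {B1,B4}: {B0,B1} ∩ {B0,B1,B3,B4} = {B0,B1}; idom=B1
  B5: preds {B1,B2}: {B0,B1} ∩ {B0,B2} = {B0}; idom=B0
  B6: preds {B1,B3,B5}: {B0,B1} ∩ {B0,B1,B3} ∩ {B0,B5} = {B0}; idom=B0
  B7: preds {B2,B6}: {B0,B2} ∩ {B0,B6} = {B0}; idom=B0
  B8: preds {B6,B7}: {B0,B6} ∩ {B0,B7} = {B0}; idom=B0

DF derivation:
  join B3 pred B1: · stop@B1
  join B3 pred B4: B4→B3 stop@B1
  join B5 pred B1: B1 stop@B0
  join B5 pred B2: B2 stop@B0
  join B6 pred B1: B1 stop@B0
  join B6 pred B3: B3→B1 stop@B0
  join B6 pred B5: B5 stop@B0
  join B7 pred B2: B2 stop@B0
  join B7 pred B6: B6 stop@B0
  join B8 pred B6: B6 stop@B0
  join B8 pred B7: B7 stop@B0
  DF(B0)=∅
  DF(B1)={B5,B6}
  DF(B2)={B5,B7}
  DF(B3)={B3,B6}
  DF(B4)={B3}
  DF(B5)={B6}
  DF(B6)={B7,B8}
  DF(B7)={B8}
  DF(B8)=∅

DF(B7) = ["B8"]

Answer: ["B8"]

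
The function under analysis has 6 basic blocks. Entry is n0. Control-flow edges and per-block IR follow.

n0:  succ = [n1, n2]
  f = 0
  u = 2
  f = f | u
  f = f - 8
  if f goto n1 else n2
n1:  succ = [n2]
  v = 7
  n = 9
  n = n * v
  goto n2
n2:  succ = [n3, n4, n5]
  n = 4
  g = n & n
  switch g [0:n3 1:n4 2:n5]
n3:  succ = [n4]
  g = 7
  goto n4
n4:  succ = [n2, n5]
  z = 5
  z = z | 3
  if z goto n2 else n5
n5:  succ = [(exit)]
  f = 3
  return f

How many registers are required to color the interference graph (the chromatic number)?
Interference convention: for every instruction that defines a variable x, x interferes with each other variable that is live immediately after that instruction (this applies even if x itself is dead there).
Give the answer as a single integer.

Answer: 2

Analysis:
def/use:
  n0: {f,u} / ∅
  n1: {n,v} / ∅
  n2: {g,n} / ∅
  n3: {g} / ∅
  n4: {z} / ∅
  n5: {f} / ∅

Live sets:
  n0: in=∅ out=∅
  n1: in=∅ out=∅
  n2: in=∅ out=∅
  n3: in=∅ out=∅
  n4: in=∅ out=∅
  n5: in=∅ out=∅

Interfere edges:
  f: {u}
  g: ∅
  n: {v}
  u: {f}
  v: {n}
  z: ∅

Chromatic number:
  clique {f,u} ⇒ need ≥ 2
  2-colouring: c0={f,g,n,z}  c1={u,v}
  χ = 2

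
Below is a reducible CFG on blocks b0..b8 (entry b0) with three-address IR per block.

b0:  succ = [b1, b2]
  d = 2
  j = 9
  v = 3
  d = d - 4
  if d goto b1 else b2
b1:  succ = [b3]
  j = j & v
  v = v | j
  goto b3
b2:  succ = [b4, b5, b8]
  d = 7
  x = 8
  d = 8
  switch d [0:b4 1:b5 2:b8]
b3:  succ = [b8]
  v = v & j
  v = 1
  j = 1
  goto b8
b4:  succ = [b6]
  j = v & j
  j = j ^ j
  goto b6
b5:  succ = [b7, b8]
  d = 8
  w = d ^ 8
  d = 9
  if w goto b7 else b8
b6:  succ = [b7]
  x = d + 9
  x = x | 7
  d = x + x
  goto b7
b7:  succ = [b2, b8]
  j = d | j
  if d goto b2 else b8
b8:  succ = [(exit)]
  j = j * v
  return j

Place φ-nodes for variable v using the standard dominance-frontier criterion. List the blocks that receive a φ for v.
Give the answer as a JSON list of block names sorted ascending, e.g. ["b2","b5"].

idom tree: b1←b0 b2←b0 b3←b1 b4←b2 b5←b2 b6←b4 b7←b2 b8←b0
Dom at joins:
  b2: preds {b0,b7}: {b0} ∩ {b0,b2,b7} = {b0}; idom=b0
  b7: preds {b5,b6}: {b0,b2,b5} ∩ {b0,b2,b4,b6} = {b0,b2}; idom=b2
  b8: preds {b2,b3,b5,b7}: {b0,b2} ∩ {b0,b1,b3} ∩ {b0,b2,b5} ∩ {b0,b2,b7} = {b0}; idom=b0

DF walk-up:
  b2←b0: walk · to b0
  b2←b7: walk b7→b2 to b0
  b7←b5: walk b5 to b2
  b7←b6: walk b6→b4 to b2
  b8←b2: walk b2 to b0
  b8←b3: walk b3→b1 to b0
  b8←b5: walk b5→b2 to b0
  b8←b7: walk b7→b2 to b0
  b0 → ∅
  b1 → {b8}
  b2 → {b2,b8}
  b3 → {b8}
  b4 → {b7}
  b5 → {b7,b8}
  b6 → {b7}
  b7 → {b2,b8}
  b8 → ∅

φ for v: defs {b0,b1,b3}
  DF⁺ = {b8}

Answer: ["b8"]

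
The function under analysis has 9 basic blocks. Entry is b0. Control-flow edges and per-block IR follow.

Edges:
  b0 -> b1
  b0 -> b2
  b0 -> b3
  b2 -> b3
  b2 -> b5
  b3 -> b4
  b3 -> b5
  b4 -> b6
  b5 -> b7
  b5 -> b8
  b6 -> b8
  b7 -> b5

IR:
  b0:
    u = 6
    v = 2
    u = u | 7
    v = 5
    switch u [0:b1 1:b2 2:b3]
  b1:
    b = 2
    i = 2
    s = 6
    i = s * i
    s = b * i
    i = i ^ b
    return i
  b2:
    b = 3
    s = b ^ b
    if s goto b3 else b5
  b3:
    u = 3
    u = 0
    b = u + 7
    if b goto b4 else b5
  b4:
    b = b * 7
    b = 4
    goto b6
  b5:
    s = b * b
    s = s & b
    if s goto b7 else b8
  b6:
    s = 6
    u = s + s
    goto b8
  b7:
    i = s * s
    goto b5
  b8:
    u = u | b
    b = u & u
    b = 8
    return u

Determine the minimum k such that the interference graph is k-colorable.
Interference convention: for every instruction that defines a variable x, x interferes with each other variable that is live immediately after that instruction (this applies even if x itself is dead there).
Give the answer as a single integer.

def/use:
  b0 def {u,v} use ∅
  b1 def {b,i,s} use ∅
  b2 def {b,s} use ∅
  b3 def {b,u} use ∅
  b4 def {b} use {b}
  b5 def {s} use {b}
  b6 def {s,u} use ∅
  b7 def {i} use {s}
  b8 def {b,u} use {b,u}

Backward fixpoint:
  live b0: ∅→{u}
  live b1: ∅→∅
  live b2: {u}→{b,u}
  live b3: ∅→{b,u}
  live b4: {b}→{b}
  live b5: {b,u}→{b,s,u}
  live b6: {b}→{b,u}
  live b7: {b,s,u}→{b,u}
  live b8: {b,u}→∅

Interference:
  b — {i,s,u}
  i — {b,s,u}
  s — {b,i,u}
  u — {b,i,s,v}
  v — {u}

Chromatic number:
  lower bound: {b,i,s,u} mutually conflict ⇒ χ ≥ 4
  assign b→c1 i→c2 s→c3 u→c0 v→c1 — no edge inside a register ⇒ χ ≤ 4
  χ = 4

Answer: 4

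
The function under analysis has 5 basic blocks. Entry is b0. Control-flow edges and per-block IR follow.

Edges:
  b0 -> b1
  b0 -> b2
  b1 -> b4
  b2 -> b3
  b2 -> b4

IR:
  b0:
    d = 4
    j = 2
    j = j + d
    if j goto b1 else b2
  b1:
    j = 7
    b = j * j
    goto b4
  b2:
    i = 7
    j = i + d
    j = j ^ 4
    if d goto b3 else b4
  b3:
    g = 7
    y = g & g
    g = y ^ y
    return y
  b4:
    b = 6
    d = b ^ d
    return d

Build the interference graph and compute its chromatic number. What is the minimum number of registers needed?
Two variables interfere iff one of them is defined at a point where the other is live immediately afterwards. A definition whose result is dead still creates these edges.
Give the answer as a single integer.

Answer: 2

Analysis:
def/use:
  b0: {d,j} / ∅
  b1: {b,j} / ∅
  b2: {i,j} / {d}
  b3: {g,y} / ∅
  b4: {b,d} / {d}

Backward fixpoint:
  live b0: ∅→{d}
  live b1: {d}→{d}
  live b2: {d}→{d}
  live b3: ∅→∅
  live b4: {d}→∅

Interfere edges:
  b↔{d}
  d↔{b,i,j}
  g↔{y}
  i↔{d}
  j↔{d}
  y↔{g}

Chromatic number:
  {b,d} pairwise interfere (2-clique) ⇒ χ ≥ 2
  assign b→r1 d→r0 g→r0 i→r1 j→r1 y→r1 — no edge inside a register ⇒ χ ≤ 2
  χ = 2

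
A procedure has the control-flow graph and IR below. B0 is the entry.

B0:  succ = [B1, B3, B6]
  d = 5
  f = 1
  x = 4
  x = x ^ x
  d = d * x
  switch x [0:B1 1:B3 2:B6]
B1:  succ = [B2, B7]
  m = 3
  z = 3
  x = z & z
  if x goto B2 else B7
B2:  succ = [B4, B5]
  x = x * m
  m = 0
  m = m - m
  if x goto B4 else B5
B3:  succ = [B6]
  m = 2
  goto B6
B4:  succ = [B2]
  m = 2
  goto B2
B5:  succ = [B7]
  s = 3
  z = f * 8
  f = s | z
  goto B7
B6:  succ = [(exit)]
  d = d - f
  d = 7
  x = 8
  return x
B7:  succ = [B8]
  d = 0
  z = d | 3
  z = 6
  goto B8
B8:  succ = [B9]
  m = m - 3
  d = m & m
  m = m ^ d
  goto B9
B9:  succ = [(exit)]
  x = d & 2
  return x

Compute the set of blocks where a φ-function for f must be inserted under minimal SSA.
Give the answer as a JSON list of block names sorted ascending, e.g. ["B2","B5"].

idom tree: B1←B0 B2←B1 B3←B0 B4←B2 B5←B2 B6←B0 B7←B1 B8←B7 B9←B8
Join-block Dom:
  B2: preds {B1,B4}: {B0,B1} ∩ {B0,B1,B2,B4} = {B0,B1}; idom=B1
  B6: preds {B0,B3}: {B0} ∩ {B0,B3} = {B0}; idom=B0
  B7: preds {B1,B5}: {B0,B1} ∩ {B0,B1,B2,B5} = {B0,B1}; idom=B1

DF walk-up:
  B2←B1: walk · to B1
  B2←B4: walk B4→B2 to B1
  B6←B0: walk · to B0
  B6←B3: walk B3 to B0
  B7←B1: walk · to B1
  B7←B5: walk B5→B2 to B1
  DF(B0)=∅
  DF(B1)=∅
  DF(B2)={B2,B7}
  DF(B3)={B6}
  DF(B4)={B2}
  DF(B5)={B7}
  DF(B6)=∅
  DF(B7)=∅
  DF(B8)=∅
  DF(B9)=∅

φ for f: defs {B0,B5}
  DF⁺ = {B7}

Answer: ["B7"]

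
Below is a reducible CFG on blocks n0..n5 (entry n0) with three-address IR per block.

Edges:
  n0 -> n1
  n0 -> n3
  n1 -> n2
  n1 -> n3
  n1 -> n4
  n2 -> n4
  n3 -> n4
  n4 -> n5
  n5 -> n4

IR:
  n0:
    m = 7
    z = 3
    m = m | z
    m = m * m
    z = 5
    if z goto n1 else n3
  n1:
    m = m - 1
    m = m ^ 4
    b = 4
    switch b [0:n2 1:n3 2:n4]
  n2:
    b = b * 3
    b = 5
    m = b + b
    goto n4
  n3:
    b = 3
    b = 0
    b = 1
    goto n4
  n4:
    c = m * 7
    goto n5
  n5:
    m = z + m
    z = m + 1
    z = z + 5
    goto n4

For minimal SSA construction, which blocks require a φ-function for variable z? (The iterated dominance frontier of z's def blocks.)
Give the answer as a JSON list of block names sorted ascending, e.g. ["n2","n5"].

idom tree: n1←n0 n2←n1 n3←n0 n4←n0 n5←n4
Dom at joins:
  n3: preds {n0,n1}: {n0} ∩ {n0,n1} = {n0}; idom=n0
  n4: preds {n1,n2,n3,n5}: {n0,n1} ∩ {n0,n1,n2} ∩ {n0,n3} ∩ {n0,n4,n5} = {n0}; idom=n0

DF walk-up:
  n3←n0: walk · to n0
  n3←n1: walk n1 to n0
  n4←n1: walk n1 to n0
  n4←n2: walk n2→n1 to n0
  n4←n3: walk n3 to n0
  n4←n5: walk n5→n4 to n0
  n0: DF=∅
  n1: DF={n3,n4}
  n2: DF={n4}
  n3: DF={n4}
  n4: DF={n4}
  n5: DF={n4}

φ for z: defs {n0,n5}
  DF⁺ = {n4}

Answer: ["n4"]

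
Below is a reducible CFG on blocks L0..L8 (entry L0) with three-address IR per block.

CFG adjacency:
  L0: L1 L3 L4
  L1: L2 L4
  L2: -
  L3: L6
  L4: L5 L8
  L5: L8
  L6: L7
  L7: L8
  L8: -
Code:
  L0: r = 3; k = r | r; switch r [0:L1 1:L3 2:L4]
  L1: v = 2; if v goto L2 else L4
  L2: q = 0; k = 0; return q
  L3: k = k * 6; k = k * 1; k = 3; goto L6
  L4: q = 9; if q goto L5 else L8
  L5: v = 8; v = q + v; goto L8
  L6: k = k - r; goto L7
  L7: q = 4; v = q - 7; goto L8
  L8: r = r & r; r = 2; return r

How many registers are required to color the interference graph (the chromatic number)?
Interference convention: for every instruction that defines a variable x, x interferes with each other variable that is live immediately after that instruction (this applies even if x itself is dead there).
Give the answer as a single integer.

Answer: 3

Derivation:
def/use:
  L0: {k,r} / ∅
  L1: {v} / ∅
  L2: {k,q} / ∅
  L3: {k} / {k}
  L4: {q} / ∅
  L5: {v} / {q}
  L6: {k} / {k,r}
  L7: {q,v} / ∅
  L8: {r} / {r}

Liveness:
  L0: in=∅ out={k,r}
  L1: in={r} out={r}
  L2: in=∅ out=∅
  L3: in={k,r} out={k,r}
  L4: in={r} out={q,r}
  L5: in={q,r} out={r}
  L6: in={k,r} out={r}
  L7: in={r} out={r}
  L8: in={r} out=∅

Conflict graph:
  k: {q,r}
  q: {k,r,v}
  r: {k,q,v}
  v: {q,r}

Registers:
  clique {k,q,r} ⇒ need ≥ 3
  3-colouring: r0={q}  r1={r}  r2={k,v}
  χ = 3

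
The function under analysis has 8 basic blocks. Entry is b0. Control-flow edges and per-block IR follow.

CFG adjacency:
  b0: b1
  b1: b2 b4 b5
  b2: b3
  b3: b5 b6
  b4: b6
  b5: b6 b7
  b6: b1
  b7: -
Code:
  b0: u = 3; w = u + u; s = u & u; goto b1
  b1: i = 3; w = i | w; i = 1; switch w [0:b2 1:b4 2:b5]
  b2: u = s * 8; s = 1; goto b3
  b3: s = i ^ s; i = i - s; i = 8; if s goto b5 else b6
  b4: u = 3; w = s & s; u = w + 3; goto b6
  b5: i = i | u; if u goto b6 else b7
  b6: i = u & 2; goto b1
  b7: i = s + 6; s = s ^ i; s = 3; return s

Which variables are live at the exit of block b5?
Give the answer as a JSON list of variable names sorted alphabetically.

Answer: ["s", "u", "w"]

Working:
def/use:
  b0 def {s,u,w} use ∅
  b1 def {i,w} use {w}
  b2 def {s,u} use {s}
  b3 def {i,s} use {i,s}
  b4 def {u,w} use {s}
  b5 def {i} use {i,u}
  b6 def {i} use {u}
  b7 def {i,s} use {s}

Live sets:
  b0: in=∅ out={s,u,w}
  b1: in={s,u,w} out={i,s,u,w}
  b2: in={i,s,w} out={i,s,u,w}
  b3: in={i,s,u,w} out={i,s,u,w}
  b4: in={s} out={s,u,w}
  b5: in={i,s,u,w} out={s,u,w}
  b6: in={s,u,w} out={s,u,w}
  b7: in={s} out=∅

live-out(b5) = ["s", "u", "w"]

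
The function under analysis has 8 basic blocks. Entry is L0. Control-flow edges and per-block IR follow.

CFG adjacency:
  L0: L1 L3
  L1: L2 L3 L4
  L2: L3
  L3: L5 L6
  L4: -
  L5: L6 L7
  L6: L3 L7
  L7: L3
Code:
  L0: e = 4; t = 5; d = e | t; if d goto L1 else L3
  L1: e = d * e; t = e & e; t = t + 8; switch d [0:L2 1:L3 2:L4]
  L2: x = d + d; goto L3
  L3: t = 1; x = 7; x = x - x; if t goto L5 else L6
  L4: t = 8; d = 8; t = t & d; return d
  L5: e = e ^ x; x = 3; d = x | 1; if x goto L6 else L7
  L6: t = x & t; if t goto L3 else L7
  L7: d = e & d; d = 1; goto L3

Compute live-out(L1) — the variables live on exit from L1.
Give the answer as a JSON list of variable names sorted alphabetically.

Answer: ["d", "e"]

Working:
def/use:
  L0: def={d,e,t} ue=∅
  L1: def={e,t} ue={d,e}
  L2: def={x} ue={d}
  L3: def={t,x} ue=∅
  L4: def={d,t} ue=∅
  L5: def={d,e,x} ue={e,x}
  L6: def={t} ue={t,x}
  L7: def={d} ue={d,e}

Backward fixpoint:
  L0: in=∅ out={d,e}
  L1: in={d,e} out={d,e}
  L2: in={d,e} out={d,e}
  L3: in={d,e} out={d,e,t,x}
  L4: in=∅ out=∅
  L5: in={e,t,x} out={d,e,t,x}
  L6: in={d,e,t,x} out={d,e}
  L7: in={d,e} out={d,e}

live-out(L1) = ["d", "e"]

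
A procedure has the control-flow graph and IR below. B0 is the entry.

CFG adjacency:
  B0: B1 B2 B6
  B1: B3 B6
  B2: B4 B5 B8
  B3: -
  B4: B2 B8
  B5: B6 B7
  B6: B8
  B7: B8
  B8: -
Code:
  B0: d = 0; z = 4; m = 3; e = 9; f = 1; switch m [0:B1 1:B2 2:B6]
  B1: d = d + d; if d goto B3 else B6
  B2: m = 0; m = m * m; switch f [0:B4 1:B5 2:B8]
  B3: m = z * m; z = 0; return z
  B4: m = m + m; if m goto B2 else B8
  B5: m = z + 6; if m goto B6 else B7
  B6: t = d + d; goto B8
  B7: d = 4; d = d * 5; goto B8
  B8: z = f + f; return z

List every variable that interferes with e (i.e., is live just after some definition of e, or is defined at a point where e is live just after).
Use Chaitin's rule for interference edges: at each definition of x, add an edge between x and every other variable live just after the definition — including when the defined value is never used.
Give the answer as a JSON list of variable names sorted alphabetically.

def/use:
  B0 def {d,e,f,m,z} use ∅
  B1 def {d} use {d}
  B2 def {m} use {f}
  B3 def {m,z} use {m,z}
  B4 def {m} use {m}
  B5 def {m} use {z}
  B6 def {t} use {d}
  B7 def {d} use ∅
  B8 def {z} use {f}

Liveness:
  live B0: ∅→{d,f,m,z}
  live B1: {d,f,m,z}→{d,f,m,z}
  live B2: {d,f,z}→{d,f,m,z}
  live B3: {m,z}→∅
  live B4: {d,f,m,z}→{d,f,z}
  live B5: {d,f,z}→{d,f}
  live B6: {d,f}→{f}
  live B7: {f}→{f}
  live B8: {f}→∅

Conflict graph:
  d↔{e,f,m,z}
  e↔{d,m,z}
  f↔{d,m,t,z}
  m↔{d,e,f,z}
  t↔{f}
  z↔{d,e,f,m}

N(e) = ["d", "m", "z"]

Answer: ["d", "m", "z"]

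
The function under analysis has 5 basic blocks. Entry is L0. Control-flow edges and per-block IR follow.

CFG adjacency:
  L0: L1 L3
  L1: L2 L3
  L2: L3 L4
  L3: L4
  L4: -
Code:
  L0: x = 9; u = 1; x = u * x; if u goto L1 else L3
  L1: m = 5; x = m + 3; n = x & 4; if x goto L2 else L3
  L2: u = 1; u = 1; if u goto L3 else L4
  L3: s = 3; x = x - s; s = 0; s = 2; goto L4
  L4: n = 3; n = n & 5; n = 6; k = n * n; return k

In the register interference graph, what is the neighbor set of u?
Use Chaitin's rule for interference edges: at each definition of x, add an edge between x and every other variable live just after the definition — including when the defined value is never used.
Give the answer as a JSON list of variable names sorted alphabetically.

Per-block:
  L0: {u,x} / ∅
  L1: {m,n,x} / ∅
  L2: {u} / ∅
  L3: {s,x} / {x}
  L4: {k,n} / ∅

Backward fixpoint:
  L0: in=∅ out={x}
  L1: in=∅ out={x}
  L2: in={x} out={x}
  L3: in={x} out=∅
  L4: in=∅ out=∅

Conflict graph:
  k↔∅
  m↔∅
  n↔{x}
  s↔{x}
  u↔{x}
  x↔{n,s,u}

N(u) = ["x"]

Answer: ["x"]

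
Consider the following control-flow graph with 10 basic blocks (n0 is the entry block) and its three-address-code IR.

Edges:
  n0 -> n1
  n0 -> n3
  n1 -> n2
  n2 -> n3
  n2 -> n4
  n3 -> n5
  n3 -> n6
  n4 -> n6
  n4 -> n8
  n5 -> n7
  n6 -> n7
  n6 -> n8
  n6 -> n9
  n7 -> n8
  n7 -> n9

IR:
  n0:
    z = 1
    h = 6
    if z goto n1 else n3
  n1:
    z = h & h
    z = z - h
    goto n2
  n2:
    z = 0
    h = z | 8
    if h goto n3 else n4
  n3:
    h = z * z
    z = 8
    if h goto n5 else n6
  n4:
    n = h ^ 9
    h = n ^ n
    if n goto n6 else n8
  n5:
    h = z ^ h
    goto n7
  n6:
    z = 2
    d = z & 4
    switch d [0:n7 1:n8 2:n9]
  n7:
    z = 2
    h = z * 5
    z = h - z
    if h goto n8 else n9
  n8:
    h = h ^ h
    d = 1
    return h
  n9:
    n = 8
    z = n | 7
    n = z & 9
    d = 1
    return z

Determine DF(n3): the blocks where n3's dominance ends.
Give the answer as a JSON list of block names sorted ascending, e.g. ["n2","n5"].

idom tree: n1←n0 n2←n1 n3←n0 n4←n2 n5←n3 n6←n0 n7←n0 n8←n0 n9←n0
Dom∩ at merges:
  n3: preds {n0,n2}: {n0} ∩ {n0,n1,n2} = {n0}; idom=n0
  n6: preds {n3,n4}: {n0,n3} ∩ {n0,n1,n2,n4} = {n0}; idom=n0
  n7: preds {n5,n6}: {n0,n3,n5} ∩ {n0,n6} = {n0}; idom=n0
  n8: preds {n4,n6,n7}: {n0,n1,n2,n4} ∩ {n0,n6} ∩ {n0,n7} = {n0}; idom=n0
  n9: preds {n6,n7}: {n0,n6} ∩ {n0,n7} = {n0}; idom=n0

DF derivation:
  join n3 pred n0: · stop@n0
  join n3 pred n2: n2→n1 stop@n0
  join n6 pred n3: n3 stop@n0
  join n6 pred n4: n4→n2→n1 stop@n0
  join n7 pred n5: n5→n3 stop@n0
  join n7 pred n6: n6 stop@n0
  join n8 pred n4: n4→n2→n1 stop@n0
  join n8 pred n6: n6 stop@n0
  join n8 pred n7: n7 stop@n0
  join n9 pred n6: n6 stop@n0
  join n9 pred n7: n7 stop@n0
  n0 → ∅
  n1 → {n3,n6,n8}
  n2 → {n3,n6,n8}
  n3 → {n6,n7}
  n4 → {n6,n8}
  n5 → {n7}
  n6 → {n7,n8,n9}
  n7 → {n8,n9}
  n8 → ∅
  n9 → ∅

DF(n3) = ["n6", "n7"]

Answer: ["n6", "n7"]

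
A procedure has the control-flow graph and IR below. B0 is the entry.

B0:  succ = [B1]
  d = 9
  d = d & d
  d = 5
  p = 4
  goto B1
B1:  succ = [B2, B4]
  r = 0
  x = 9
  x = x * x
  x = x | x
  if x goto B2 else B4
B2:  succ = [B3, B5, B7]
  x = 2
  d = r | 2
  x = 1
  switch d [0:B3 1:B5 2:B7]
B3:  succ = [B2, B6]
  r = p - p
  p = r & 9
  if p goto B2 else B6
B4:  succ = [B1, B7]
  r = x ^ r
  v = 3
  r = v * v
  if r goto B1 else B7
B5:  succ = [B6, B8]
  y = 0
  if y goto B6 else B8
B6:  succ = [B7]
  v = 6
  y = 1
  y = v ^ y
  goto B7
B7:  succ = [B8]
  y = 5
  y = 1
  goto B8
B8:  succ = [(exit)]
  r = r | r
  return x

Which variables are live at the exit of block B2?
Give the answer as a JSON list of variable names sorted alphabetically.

Answer: ["p", "r", "x"]

Working:
Block summaries:
  B0: def={d,p} ue=∅
  B1: def={r,x} ue=∅
  B2: def={d,x} ue={r}
  B3: def={p,r} ue={p}
  B4: def={r,v} ue={r,x}
  B5: def={y} ue=∅
  B6: def={v,y} ue=∅
  B7: def={y} ue=∅
  B8: def={r} ue={r,x}

Liveness:
  B0: in=∅ out={p}
  B1: in={p} out={p,r,x}
  B2: in={p,r} out={p,r,x}
  B3: in={p,x} out={p,r,x}
  B4: in={p,r,x} out={p,r,x}
  B5: in={r,x} out={r,x}
  B6: in={r,x} out={r,x}
  B7: in={r,x} out={r,x}
  B8: in={r,x} out=∅

live-out(B2) = ["p", "r", "x"]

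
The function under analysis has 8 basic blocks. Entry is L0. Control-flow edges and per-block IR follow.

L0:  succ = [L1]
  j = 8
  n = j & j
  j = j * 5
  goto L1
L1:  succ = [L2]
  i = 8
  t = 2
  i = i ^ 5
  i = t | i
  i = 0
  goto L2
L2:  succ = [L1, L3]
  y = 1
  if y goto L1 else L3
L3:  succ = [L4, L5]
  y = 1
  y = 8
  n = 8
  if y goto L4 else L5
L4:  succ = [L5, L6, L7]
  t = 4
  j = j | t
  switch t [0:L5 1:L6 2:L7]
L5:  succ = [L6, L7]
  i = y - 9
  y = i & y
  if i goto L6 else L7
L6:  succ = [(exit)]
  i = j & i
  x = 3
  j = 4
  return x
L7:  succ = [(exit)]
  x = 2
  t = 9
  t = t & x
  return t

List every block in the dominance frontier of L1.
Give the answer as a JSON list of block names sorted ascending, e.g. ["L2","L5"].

Answer: ["L1"]

Analysis:
idom tree: L1←L0 L2←L1 L3←L2 L4←L3 L5←L3 L6←L3 L7←L3
Dom∩ at merges:
  L1: preds {L0,L2}: {L0} ∩ {L0,L1,L2} = {L0}; idom=L0
  L5: preds {L3,L4}: {L0,L1,L2,L3} ∩ {L0,L1,L2,L3,L4} = {L0,L1,L2,L3}; idom=L3
  L6: preds {L4,L5}: {L0,L1,L2,L3,L4} ∩ {L0,L1,L2,L3,L5} = {L0,L1,L2,L3}; idom=L3
  L7: preds {L4,L5}: {L0,L1,L2,L3,L4} ∩ {L0,L1,L2,L3,L5} = {L0,L1,L2,L3}; idom=L3

Frontier:
  join L1 pred L0: · stop@L0
  join L1 pred L2: L2→L1 stop@L0
  join L5 pred L3: · stop@L3
  join L5 pred L4: L4 stop@L3
  join L6 pred L4: L4 stop@L3
  join L6 pred L5: L5 stop@L3
  join L7 pred L4: L4 stop@L3
  join L7 pred L5: L5 stop@L3
  L0 → ∅
  L1 → {L1}
  L2 → {L1}
  L3 → ∅
  L4 → {L5,L6,L7}
  L5 → {L6,L7}
  L6 → ∅
  L7 → ∅

DF(L1) = ["L1"]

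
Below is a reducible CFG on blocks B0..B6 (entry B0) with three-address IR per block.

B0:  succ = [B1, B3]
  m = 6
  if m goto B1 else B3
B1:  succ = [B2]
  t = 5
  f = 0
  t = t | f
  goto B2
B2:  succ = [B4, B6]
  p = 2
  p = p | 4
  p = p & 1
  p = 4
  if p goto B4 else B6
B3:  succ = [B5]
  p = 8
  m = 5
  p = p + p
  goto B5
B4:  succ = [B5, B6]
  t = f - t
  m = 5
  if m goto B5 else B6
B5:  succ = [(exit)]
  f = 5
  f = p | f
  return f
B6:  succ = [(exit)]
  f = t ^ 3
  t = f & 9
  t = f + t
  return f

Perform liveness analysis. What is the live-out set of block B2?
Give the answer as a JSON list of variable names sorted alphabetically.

Answer: ["f", "p", "t"]

Derivation:
def/use:
  B0: {m} / ∅
  B1: {f,t} / ∅
  B2: {p} / ∅
  B3: {m,p} / ∅
  B4: {m,t} / {f,t}
  B5: {f} / {p}
  B6: {f,t} / {t}

Liveness:
  live B0: ∅→∅
  live B1: ∅→{f,t}
  live B2: {f,t}→{f,p,t}
  live B3: ∅→{p}
  live B4: {f,p,t}→{p,t}
  live B5: {p}→∅
  live B6: {t}→∅

live-out(B2) = ["f", "p", "t"]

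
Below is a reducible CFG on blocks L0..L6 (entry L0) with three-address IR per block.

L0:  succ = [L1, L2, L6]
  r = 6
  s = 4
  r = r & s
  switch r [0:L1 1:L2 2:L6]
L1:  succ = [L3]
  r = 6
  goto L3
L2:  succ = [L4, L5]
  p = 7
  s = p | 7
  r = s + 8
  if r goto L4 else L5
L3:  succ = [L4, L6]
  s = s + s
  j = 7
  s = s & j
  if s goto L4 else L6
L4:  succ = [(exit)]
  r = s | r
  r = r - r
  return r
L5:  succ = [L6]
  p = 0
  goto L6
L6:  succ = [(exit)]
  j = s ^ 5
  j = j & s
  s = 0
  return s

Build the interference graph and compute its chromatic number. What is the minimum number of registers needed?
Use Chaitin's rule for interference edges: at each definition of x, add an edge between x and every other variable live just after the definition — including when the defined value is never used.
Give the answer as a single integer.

def/use:
  L0: {r,s} / ∅
  L1: {r} / ∅
  L2: {p,r,s} / ∅
  L3: {j,s} / {s}
  L4: {r} / {r,s}
  L5: {p} / ∅
  L6: {j,s} / {s}

Backward fixpoint:
  L0: in=∅ out={s}
  L1: in={s} out={r,s}
  L2: in=∅ out={r,s}
  L3: in={r,s} out={r,s}
  L4: in={r,s} out=∅
  L5: in={s} out={s}
  L6: in={s} out=∅

Interfere edges:
  j↔{r,s}
  p↔{s}
  r↔{j,s}
  s↔{j,p,r}

Colouring:
  clique {j,r,s} ⇒ need ≥ 3
  3-colouring: R0={s}  R1={j,p}  R2={r}
  χ = 3

Answer: 3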